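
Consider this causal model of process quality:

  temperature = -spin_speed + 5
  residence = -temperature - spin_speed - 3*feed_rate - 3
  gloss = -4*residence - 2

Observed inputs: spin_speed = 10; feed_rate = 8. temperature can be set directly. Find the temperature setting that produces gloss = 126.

temperature = -5

Intervening on temperature fixes its value directly, overriding its dependence on spin_speed.
Substituting into the residence equation gives residence = -temperature - 37.
So gloss = 4*temperature + 146.
Solve 4*temperature + 146 = 126: temperature = (126 - 146) / 4 = -5.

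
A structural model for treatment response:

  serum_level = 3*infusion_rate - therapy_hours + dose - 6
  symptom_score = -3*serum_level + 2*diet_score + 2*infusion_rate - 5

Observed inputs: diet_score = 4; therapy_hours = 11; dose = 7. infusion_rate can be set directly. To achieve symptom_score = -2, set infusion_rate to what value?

infusion_rate = 5

Substituting into the serum_level equation gives serum_level = 3*infusion_rate - 10.
This gives symptom_score = -7*infusion_rate + 33.
Solve -7*infusion_rate + 33 = -2: infusion_rate = (-2 - 33) / -7 = 5.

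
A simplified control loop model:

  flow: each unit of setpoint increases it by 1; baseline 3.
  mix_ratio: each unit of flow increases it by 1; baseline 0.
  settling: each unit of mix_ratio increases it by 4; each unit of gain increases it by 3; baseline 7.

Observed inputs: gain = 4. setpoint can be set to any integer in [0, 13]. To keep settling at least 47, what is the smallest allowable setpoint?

setpoint = 4

Substituting into the mix_ratio equation gives mix_ratio = setpoint + 3.
Substituting into the settling equation gives settling = 4*setpoint + 31.
Require 4*setpoint + 31 ≥ 47, so setpoint ≥ 4.
The smallest integer in [0, 13] satisfying this is 4.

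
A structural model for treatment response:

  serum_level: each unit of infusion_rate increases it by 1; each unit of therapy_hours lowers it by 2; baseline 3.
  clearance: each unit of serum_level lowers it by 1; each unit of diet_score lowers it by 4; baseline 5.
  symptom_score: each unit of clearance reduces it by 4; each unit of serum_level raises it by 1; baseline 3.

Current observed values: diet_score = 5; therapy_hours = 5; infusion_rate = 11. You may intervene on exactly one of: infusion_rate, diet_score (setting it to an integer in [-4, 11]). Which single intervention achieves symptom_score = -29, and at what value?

Intervening on infusion_rate: symptom_score = 5*infusion_rate + 28. Reaching -29 requires infusion_rate = -57/5, not an integer.
Intervening on diet_score: with other inputs at their observed values, symptom_score = 16*diet_score + 3. Solving for -29 gives diet_score = -2, within [-4, 11].

set diet_score = -2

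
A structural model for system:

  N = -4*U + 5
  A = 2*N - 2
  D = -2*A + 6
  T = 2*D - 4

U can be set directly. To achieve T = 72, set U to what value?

U = 3

Substituting into the A equation gives A = -8*U + 8.
This gives D = 16*U - 10.
So T = 32*U - 24.
Solve 32*U - 24 = 72: U = (72 + 24) / 32 = 3.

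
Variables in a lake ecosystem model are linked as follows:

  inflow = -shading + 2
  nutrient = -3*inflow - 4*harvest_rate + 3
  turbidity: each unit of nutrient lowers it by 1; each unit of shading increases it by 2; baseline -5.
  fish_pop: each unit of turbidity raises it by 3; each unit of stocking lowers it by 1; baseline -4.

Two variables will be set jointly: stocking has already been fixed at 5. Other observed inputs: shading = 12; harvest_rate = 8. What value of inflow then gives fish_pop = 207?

inflow = 8

With stocking held at 5:
Intervening on inflow fixes its value directly, overriding its dependence on shading.
Substituting into the nutrient equation gives nutrient = -3*inflow - 29.
Substituting into the turbidity equation gives turbidity = 3*inflow + 48.
This gives fish_pop = 9*inflow + 135.
Solve 9*inflow + 135 = 207: inflow = (207 - 135) / 9 = 8.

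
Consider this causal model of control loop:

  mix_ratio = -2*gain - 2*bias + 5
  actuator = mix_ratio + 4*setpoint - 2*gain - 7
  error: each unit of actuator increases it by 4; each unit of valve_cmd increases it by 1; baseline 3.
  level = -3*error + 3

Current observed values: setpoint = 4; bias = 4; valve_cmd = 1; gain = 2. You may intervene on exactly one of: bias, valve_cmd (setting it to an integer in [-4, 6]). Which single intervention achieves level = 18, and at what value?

Intervening on bias: level = 24*bias - 81. Reaching 18 requires bias = 33/8, not an integer.
Intervening on valve_cmd: with other inputs at their observed values, level = -3*valve_cmd + 18. Solving for 18 gives valve_cmd = 0, within [-4, 6].

set valve_cmd = 0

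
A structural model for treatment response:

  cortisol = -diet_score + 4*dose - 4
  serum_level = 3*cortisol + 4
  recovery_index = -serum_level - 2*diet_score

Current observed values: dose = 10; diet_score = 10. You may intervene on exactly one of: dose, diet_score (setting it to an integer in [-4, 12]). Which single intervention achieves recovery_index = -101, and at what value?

set diet_score = 11

Intervening on dose: recovery_index = -12*dose + 18. Reaching -101 requires dose = 119/12, not an integer.
Intervening on diet_score: with other inputs at their observed values, recovery_index = diet_score - 112. Solving for -101 gives diet_score = 11, within [-4, 12].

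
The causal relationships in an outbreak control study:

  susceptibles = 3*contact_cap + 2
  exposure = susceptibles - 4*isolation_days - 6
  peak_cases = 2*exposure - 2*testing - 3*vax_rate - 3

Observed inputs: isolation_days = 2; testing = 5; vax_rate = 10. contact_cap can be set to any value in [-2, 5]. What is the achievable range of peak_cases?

Substituting into the exposure equation gives exposure = 3*contact_cap - 12.
peak_cases becomes 6*contact_cap - 67.
Linear in contact_cap, so extremes are at the endpoints: contact_cap = -2 gives peak_cases = -79; contact_cap = 5 gives peak_cases = -37.

-79 to -37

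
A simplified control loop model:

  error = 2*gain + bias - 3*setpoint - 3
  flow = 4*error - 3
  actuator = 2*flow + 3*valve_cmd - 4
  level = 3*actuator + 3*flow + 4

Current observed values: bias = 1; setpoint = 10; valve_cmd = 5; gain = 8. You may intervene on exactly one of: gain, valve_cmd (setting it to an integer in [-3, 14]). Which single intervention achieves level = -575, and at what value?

set valve_cmd = 4

Intervening on gain: level = 72*gain - 1142. Reaching -575 requires gain = 63/8, not an integer.
Intervening on valve_cmd: with other inputs at their observed values, level = 9*valve_cmd - 611. Solving for -575 gives valve_cmd = 4, within [-3, 14].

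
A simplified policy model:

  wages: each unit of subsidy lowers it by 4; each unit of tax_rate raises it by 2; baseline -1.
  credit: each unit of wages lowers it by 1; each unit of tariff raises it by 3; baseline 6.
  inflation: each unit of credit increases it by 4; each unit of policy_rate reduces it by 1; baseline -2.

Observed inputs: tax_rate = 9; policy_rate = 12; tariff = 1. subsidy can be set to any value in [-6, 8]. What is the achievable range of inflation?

Substituting into the wages equation gives wages = -4*subsidy + 17.
So credit = 4*subsidy - 8.
inflation becomes 16*subsidy - 46.
Linear in subsidy, so extremes are at the endpoints: subsidy = -6 gives inflation = -142; subsidy = 8 gives inflation = 82.

-142 to 82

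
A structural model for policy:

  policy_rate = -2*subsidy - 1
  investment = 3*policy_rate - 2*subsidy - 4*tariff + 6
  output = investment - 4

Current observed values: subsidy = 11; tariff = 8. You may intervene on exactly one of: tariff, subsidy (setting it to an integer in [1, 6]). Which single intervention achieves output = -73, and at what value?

Intervening on tariff: output = -4*tariff - 89. Reaching -73 requires tariff = -4, outside [1, 6].
Intervening on subsidy: with other inputs at their observed values, output = -8*subsidy - 33. Solving for -73 gives subsidy = 5, within [1, 6].

set subsidy = 5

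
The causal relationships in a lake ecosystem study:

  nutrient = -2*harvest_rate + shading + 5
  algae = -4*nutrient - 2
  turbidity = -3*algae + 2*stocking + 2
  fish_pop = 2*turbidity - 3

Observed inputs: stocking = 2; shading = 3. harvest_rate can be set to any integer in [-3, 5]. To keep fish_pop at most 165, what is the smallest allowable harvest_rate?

Substituting into the nutrient equation gives nutrient = -2*harvest_rate + 8.
Substituting into the algae equation gives algae = 8*harvest_rate - 34.
Substituting into the turbidity equation gives turbidity = -24*harvest_rate + 108.
fish_pop becomes -48*harvest_rate + 213.
Require -48*harvest_rate + 213 ≤ 165, so harvest_rate ≥ 1.
The smallest integer in [-3, 5] satisfying this is 1.

harvest_rate = 1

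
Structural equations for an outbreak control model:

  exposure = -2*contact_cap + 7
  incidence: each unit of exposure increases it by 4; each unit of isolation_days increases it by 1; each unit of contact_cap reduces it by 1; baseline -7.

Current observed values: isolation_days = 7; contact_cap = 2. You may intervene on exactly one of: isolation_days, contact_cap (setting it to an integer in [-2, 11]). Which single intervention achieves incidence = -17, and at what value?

set contact_cap = 5

Intervening on isolation_days: incidence = isolation_days + 3. Reaching -17 requires isolation_days = -20, outside [-2, 11].
Intervening on contact_cap: with other inputs at their observed values, incidence = -9*contact_cap + 28. Solving for -17 gives contact_cap = 5, within [-2, 11].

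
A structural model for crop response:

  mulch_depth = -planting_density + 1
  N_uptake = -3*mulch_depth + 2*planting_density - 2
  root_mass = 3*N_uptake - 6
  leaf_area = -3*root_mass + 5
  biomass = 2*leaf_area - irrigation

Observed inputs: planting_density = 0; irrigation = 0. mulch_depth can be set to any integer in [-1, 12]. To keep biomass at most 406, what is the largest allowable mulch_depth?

mulch_depth = 6

Intervening on mulch_depth fixes its value directly, overriding its dependence on planting_density.
Substituting into the N_uptake equation gives N_uptake = -3*mulch_depth - 2.
Substituting into the root_mass equation gives root_mass = -9*mulch_depth - 12.
Substituting into the leaf_area equation gives leaf_area = 27*mulch_depth + 41.
Substituting into the biomass equation gives biomass = 54*mulch_depth + 82.
Require 54*mulch_depth + 82 ≤ 406, so mulch_depth ≤ 6.
The largest integer in [-1, 12] satisfying this is 6.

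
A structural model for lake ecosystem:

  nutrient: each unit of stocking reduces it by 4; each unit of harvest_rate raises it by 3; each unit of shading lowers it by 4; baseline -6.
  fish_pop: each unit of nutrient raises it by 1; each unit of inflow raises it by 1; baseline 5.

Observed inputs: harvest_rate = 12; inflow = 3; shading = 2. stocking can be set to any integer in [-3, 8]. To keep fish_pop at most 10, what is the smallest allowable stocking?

Substituting into the nutrient equation gives nutrient = -4*stocking + 22.
Substituting into the fish_pop equation gives fish_pop = -4*stocking + 30.
Require -4*stocking + 30 ≤ 10, so stocking ≥ 5.
The smallest integer in [-3, 8] satisfying this is 5.

stocking = 5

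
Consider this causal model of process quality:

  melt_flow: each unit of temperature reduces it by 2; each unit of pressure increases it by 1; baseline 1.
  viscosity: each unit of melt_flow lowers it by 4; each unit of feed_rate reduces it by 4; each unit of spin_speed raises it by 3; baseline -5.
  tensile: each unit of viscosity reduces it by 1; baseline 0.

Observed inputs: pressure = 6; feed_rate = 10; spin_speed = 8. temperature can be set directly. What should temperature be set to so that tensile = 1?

Substituting into the melt_flow equation gives melt_flow = -2*temperature + 7.
Substituting into the viscosity equation gives viscosity = 8*temperature - 49.
So tensile = -8*temperature + 49.
Solve -8*temperature + 49 = 1: temperature = (1 - 49) / -8 = 6.

temperature = 6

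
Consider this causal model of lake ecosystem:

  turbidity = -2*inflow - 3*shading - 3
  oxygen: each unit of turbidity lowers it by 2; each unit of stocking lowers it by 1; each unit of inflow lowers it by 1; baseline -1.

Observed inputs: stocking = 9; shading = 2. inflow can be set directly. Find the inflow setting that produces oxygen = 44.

inflow = 12

Substituting into the turbidity equation gives turbidity = -2*inflow - 9.
oxygen becomes 3*inflow + 8.
Solve 3*inflow + 8 = 44: inflow = (44 - 8) / 3 = 12.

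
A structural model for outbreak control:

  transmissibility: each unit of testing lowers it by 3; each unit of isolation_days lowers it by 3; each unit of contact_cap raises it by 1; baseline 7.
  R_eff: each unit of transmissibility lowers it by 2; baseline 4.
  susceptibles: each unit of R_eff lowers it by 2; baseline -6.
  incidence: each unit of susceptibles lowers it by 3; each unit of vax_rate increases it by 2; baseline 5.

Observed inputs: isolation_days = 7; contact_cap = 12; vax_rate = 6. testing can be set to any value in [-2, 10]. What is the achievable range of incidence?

Substituting into the transmissibility equation gives transmissibility = -3*testing - 2.
So R_eff = 6*testing + 8.
So susceptibles = -12*testing - 22.
Substituting into the incidence equation gives incidence = 36*testing + 83.
Linear in testing, so extremes are at the endpoints: testing = -2 gives incidence = 11; testing = 10 gives incidence = 443.

11 to 443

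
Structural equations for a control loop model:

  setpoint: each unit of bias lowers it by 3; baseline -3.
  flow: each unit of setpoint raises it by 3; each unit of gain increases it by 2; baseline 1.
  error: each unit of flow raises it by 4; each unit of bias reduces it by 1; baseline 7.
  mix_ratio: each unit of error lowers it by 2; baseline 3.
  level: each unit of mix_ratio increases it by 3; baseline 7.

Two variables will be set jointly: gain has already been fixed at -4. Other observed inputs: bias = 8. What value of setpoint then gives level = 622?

setpoint = -6

With gain held at -4:
Intervening on setpoint fixes its value directly, overriding its dependence on bias.
Substituting into the flow equation gives flow = 3*setpoint - 7.
So error = 12*setpoint - 29.
This gives mix_ratio = -24*setpoint + 61.
Substituting into the level equation gives level = -72*setpoint + 190.
Solve -72*setpoint + 190 = 622: setpoint = (622 - 190) / -72 = -6.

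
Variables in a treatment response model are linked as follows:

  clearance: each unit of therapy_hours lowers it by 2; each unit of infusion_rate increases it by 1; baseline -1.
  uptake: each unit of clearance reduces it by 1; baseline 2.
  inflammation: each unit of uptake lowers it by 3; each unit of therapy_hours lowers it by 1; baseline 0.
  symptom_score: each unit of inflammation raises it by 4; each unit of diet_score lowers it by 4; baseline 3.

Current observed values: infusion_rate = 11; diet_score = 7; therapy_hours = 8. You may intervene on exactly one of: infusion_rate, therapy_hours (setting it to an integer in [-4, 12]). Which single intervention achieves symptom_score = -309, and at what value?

Intervening on infusion_rate: with other inputs at their observed values, symptom_score = 12*infusion_rate - 285. Solving for -309 gives infusion_rate = -2, within [-4, 12].
Intervening on therapy_hours: symptom_score = -28*therapy_hours + 71. Reaching -309 requires therapy_hours = 95/7, not an integer.

set infusion_rate = -2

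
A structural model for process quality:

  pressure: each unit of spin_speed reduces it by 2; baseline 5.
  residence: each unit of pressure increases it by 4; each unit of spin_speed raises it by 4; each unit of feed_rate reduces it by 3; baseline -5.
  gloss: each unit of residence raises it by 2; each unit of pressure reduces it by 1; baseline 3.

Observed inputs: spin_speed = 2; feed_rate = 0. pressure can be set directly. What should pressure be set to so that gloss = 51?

pressure = 6

Intervening on pressure fixes its value directly, overriding its dependence on spin_speed.
Substituting into the residence equation gives residence = 4*pressure + 3.
Substituting into the gloss equation gives gloss = 7*pressure + 9.
Solve 7*pressure + 9 = 51: pressure = (51 - 9) / 7 = 6.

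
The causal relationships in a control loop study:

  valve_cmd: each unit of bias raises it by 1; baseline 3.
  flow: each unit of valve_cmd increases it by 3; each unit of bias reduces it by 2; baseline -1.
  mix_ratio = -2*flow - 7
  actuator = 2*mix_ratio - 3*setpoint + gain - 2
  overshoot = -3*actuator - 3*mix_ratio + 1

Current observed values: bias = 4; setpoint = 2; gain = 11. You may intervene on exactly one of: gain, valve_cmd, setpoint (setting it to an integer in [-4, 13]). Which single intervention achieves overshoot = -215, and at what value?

Intervening on gain: overshoot = -3*gain + 304. Reaching -215 requires gain = 173, outside [-4, 13].
Intervening on valve_cmd: with other inputs at their observed values, overshoot = 54*valve_cmd - 107. Solving for -215 gives valve_cmd = -2, within [-4, 13].
Intervening on setpoint: overshoot = 9*setpoint + 253. Reaching -215 requires setpoint = -52, outside [-4, 13].

set valve_cmd = -2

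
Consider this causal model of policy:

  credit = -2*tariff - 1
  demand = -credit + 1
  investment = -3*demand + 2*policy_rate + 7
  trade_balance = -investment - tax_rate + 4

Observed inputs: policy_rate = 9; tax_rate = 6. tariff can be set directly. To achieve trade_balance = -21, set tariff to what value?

tariff = 0

Substituting into the demand equation gives demand = 2*tariff + 2.
Substituting into the investment equation gives investment = -6*tariff + 19.
So trade_balance = 6*tariff - 21.
Solve 6*tariff - 21 = -21: tariff = (-21 + 21) / 6 = 0.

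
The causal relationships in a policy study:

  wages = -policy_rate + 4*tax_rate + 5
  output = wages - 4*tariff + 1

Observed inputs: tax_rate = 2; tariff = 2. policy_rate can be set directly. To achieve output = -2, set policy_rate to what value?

Substituting into the wages equation gives wages = -policy_rate + 13.
output becomes -policy_rate + 6.
Solve -policy_rate + 6 = -2: policy_rate = (-2 - 6) / -1 = 8.

policy_rate = 8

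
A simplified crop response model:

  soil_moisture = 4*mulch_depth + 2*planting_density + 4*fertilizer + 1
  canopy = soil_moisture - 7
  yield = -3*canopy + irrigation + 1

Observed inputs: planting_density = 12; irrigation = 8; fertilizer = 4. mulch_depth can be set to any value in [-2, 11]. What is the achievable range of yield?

-225 to -69

Substituting into the soil_moisture equation gives soil_moisture = 4*mulch_depth + 41.
Substituting into the canopy equation gives canopy = 4*mulch_depth + 34.
Substituting into the yield equation gives yield = -12*mulch_depth - 93.
Linear in mulch_depth, so extremes are at the endpoints: mulch_depth = -2 gives yield = -69; mulch_depth = 11 gives yield = -225.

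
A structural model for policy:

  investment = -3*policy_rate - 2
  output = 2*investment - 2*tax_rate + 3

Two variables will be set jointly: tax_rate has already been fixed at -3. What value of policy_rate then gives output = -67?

policy_rate = 12

With tax_rate held at -3:
Substituting into the output equation gives output = -6*policy_rate + 5.
Solve -6*policy_rate + 5 = -67: policy_rate = (-67 - 5) / -6 = 12.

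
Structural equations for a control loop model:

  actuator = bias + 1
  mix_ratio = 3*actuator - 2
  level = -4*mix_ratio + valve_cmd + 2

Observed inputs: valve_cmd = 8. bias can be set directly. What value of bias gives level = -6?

Substituting into the mix_ratio equation gives mix_ratio = 3*bias + 1.
Substituting into the level equation gives level = -12*bias + 6.
Solve -12*bias + 6 = -6: bias = (-6 - 6) / -12 = 1.

bias = 1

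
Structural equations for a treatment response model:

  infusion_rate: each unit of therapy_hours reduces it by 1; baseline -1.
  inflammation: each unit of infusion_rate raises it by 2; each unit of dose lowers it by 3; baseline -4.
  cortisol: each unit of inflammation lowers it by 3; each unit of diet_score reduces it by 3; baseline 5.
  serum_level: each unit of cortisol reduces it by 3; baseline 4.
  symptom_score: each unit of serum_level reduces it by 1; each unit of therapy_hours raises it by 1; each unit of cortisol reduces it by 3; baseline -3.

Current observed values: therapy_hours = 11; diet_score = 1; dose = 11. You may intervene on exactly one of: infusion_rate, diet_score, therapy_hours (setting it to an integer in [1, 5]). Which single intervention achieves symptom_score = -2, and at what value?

set therapy_hours = 5

Intervening on infusion_rate: the paths from infusion_rate to symptom_score cancel (net effect zero), leaving symptom_score = 4; -2 is unreachable this way.
Intervening on diet_score: the paths from diet_score to symptom_score cancel (net effect zero), leaving symptom_score = 4; -2 is unreachable this way.
Intervening on therapy_hours: with other inputs at their observed values, symptom_score = therapy_hours - 7. Solving for -2 gives therapy_hours = 5, within [1, 5].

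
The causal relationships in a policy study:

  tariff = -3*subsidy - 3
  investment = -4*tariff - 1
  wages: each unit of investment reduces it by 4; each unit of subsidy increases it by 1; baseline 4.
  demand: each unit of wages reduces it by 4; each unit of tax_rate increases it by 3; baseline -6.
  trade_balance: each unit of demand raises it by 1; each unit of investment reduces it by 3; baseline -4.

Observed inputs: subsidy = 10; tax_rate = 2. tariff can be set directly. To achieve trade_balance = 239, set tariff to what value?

tariff = -6

Intervening on tariff fixes its value directly, overriding its dependence on subsidy.
Substituting into the wages equation gives wages = 16*tariff + 18.
Substituting into the demand equation gives demand = -64*tariff - 72.
Substituting into the trade_balance equation gives trade_balance = -52*tariff - 73.
Solve -52*tariff - 73 = 239: tariff = (239 + 73) / -52 = -6.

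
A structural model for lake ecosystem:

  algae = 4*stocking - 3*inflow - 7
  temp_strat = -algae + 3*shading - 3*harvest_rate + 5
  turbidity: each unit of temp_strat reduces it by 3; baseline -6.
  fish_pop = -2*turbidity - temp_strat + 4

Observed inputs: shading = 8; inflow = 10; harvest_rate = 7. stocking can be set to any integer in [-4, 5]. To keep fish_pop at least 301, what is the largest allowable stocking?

Substituting into the algae equation gives algae = 4*stocking - 37.
This gives temp_strat = -4*stocking + 45.
Substituting into the turbidity equation gives turbidity = 12*stocking - 141.
Substituting into the fish_pop equation gives fish_pop = -20*stocking + 241.
Require -20*stocking + 241 ≥ 301, so stocking ≤ -3.
The largest integer in [-4, 5] satisfying this is -3.

stocking = -3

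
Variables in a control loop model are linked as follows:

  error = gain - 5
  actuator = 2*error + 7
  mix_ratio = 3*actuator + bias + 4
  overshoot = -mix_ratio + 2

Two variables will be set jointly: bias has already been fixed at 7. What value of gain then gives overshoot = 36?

With bias held at 7:
Substituting into the actuator equation gives actuator = 2*gain - 3.
This gives mix_ratio = 6*gain + 2.
Substituting into the overshoot equation gives overshoot = -6*gain.
Solve -6*gain = 36: gain = 36 / -6 = -6.

gain = -6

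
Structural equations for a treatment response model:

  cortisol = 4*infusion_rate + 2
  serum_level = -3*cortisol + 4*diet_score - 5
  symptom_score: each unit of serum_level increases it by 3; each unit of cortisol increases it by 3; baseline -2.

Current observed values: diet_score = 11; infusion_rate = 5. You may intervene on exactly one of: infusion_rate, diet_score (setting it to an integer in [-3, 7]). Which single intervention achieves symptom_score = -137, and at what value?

set diet_score = 1

Intervening on infusion_rate: symptom_score = -24*infusion_rate + 103. Reaching -137 requires infusion_rate = 10, outside [-3, 7].
Intervening on diet_score: with other inputs at their observed values, symptom_score = 12*diet_score - 149. Solving for -137 gives diet_score = 1, within [-3, 7].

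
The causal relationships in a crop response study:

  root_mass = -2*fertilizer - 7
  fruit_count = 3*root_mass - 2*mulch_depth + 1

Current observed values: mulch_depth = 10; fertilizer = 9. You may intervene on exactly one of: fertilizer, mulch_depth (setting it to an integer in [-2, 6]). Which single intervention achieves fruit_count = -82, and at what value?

set mulch_depth = 4

Intervening on fertilizer: fruit_count = -6*fertilizer - 40. Reaching -82 requires fertilizer = 7, outside [-2, 6].
Intervening on mulch_depth: with other inputs at their observed values, fruit_count = -2*mulch_depth - 74. Solving for -82 gives mulch_depth = 4, within [-2, 6].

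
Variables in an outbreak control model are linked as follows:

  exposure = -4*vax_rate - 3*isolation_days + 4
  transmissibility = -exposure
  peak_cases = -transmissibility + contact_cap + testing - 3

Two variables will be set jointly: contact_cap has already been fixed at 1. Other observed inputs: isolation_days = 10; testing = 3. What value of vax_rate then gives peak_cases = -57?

vax_rate = 8

With contact_cap held at 1:
Substituting into the exposure equation gives exposure = -4*vax_rate - 26.
transmissibility becomes 4*vax_rate + 26.
Substituting into the peak_cases equation gives peak_cases = -4*vax_rate - 25.
Solve -4*vax_rate - 25 = -57: vax_rate = (-57 + 25) / -4 = 8.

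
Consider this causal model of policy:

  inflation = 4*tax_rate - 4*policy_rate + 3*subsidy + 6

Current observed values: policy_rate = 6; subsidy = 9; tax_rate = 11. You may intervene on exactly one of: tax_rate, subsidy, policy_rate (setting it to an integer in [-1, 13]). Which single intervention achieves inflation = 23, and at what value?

Intervening on tax_rate: inflation = 4*tax_rate + 9. Reaching 23 requires tax_rate = 7/2, not an integer.
Intervening on subsidy: with other inputs at their observed values, inflation = 3*subsidy + 26. Solving for 23 gives subsidy = -1, within [-1, 13].
Intervening on policy_rate: inflation = -4*policy_rate + 77. Reaching 23 requires policy_rate = 27/2, not an integer.

set subsidy = -1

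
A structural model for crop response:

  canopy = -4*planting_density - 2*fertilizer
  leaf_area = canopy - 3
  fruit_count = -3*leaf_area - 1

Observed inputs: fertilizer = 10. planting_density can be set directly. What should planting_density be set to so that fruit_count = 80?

planting_density = 1

Substituting into the canopy equation gives canopy = -4*planting_density - 20.
Substituting into the leaf_area equation gives leaf_area = -4*planting_density - 23.
Substituting into the fruit_count equation gives fruit_count = 12*planting_density + 68.
Solve 12*planting_density + 68 = 80: planting_density = (80 - 68) / 12 = 1.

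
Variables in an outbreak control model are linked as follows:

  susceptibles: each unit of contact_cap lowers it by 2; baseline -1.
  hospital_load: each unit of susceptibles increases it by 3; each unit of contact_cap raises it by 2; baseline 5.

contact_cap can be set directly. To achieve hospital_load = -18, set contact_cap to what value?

contact_cap = 5

Substituting into the hospital_load equation gives hospital_load = -4*contact_cap + 2.
Solve -4*contact_cap + 2 = -18: contact_cap = (-18 - 2) / -4 = 5.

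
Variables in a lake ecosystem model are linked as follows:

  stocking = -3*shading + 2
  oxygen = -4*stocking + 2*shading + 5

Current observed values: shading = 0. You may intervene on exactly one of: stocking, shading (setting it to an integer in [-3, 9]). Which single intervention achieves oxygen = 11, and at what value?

set shading = 1

Intervening on stocking: oxygen = -4*stocking + 5. Reaching 11 requires stocking = -3/2, not an integer.
Intervening on shading: with other inputs at their observed values, oxygen = 14*shading - 3. Solving for 11 gives shading = 1, within [-3, 9].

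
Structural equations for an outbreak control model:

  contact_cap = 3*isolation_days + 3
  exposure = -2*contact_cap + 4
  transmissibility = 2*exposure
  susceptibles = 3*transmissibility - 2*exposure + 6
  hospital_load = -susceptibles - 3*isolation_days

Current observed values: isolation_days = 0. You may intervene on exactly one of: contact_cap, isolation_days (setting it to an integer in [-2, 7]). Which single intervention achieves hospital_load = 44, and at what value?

set isolation_days = 2

Intervening on contact_cap: hospital_load = 8*contact_cap - 22. Reaching 44 requires contact_cap = 33/4, not an integer.
Intervening on isolation_days: with other inputs at their observed values, hospital_load = 21*isolation_days + 2. Solving for 44 gives isolation_days = 2, within [-2, 7].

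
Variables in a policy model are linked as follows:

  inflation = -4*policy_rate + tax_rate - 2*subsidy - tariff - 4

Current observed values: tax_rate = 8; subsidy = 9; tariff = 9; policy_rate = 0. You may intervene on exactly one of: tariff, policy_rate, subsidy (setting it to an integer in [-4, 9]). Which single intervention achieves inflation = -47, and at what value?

set policy_rate = 6

Intervening on tariff: inflation = -tariff - 14. Reaching -47 requires tariff = 33, outside [-4, 9].
Intervening on policy_rate: with other inputs at their observed values, inflation = -4*policy_rate - 23. Solving for -47 gives policy_rate = 6, within [-4, 9].
Intervening on subsidy: inflation = -2*subsidy - 5. Reaching -47 requires subsidy = 21, outside [-4, 9].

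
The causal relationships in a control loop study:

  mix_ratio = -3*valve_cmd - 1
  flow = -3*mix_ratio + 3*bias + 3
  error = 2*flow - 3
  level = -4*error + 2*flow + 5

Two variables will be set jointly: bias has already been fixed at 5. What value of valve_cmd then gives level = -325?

With bias held at 5:
Substituting into the flow equation gives flow = 9*valve_cmd + 21.
Substituting into the error equation gives error = 18*valve_cmd + 39.
level becomes -54*valve_cmd - 109.
Solve -54*valve_cmd - 109 = -325: valve_cmd = (-325 + 109) / -54 = 4.

valve_cmd = 4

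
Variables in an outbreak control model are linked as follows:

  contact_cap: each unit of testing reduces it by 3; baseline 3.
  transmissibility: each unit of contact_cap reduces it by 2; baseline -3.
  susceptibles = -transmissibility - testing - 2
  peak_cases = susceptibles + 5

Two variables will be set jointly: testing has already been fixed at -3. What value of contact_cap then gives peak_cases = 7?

contact_cap = -1

With testing held at -3:
Intervening on contact_cap fixes its value directly, overriding its dependence on testing.
Substituting into the susceptibles equation gives susceptibles = 2*contact_cap + 4.
This gives peak_cases = 2*contact_cap + 9.
Solve 2*contact_cap + 9 = 7: contact_cap = (7 - 9) / 2 = -1.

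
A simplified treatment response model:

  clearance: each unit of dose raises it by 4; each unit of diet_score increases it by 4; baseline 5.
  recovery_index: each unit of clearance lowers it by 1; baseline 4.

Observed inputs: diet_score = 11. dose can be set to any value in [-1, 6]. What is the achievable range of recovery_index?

-69 to -41

Substituting into the clearance equation gives clearance = 4*dose + 49.
Substituting into the recovery_index equation gives recovery_index = -4*dose - 45.
Linear in dose, so extremes are at the endpoints: dose = -1 gives recovery_index = -41; dose = 6 gives recovery_index = -69.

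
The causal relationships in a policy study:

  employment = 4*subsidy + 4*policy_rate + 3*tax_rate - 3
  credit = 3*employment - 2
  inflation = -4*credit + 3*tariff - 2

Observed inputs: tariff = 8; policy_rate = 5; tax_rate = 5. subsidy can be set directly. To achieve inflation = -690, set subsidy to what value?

Substituting into the employment equation gives employment = 4*subsidy + 32.
Substituting into the credit equation gives credit = 12*subsidy + 94.
So inflation = -48*subsidy - 354.
Solve -48*subsidy - 354 = -690: subsidy = (-690 + 354) / -48 = 7.

subsidy = 7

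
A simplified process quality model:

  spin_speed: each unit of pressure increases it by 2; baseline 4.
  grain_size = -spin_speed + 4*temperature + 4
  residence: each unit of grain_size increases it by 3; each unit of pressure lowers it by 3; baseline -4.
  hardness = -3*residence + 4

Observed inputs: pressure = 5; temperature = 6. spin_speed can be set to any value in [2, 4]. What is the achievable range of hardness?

-173 to -155

Intervening on spin_speed fixes its value directly, overriding its dependence on pressure.
Substituting into the grain_size equation gives grain_size = -spin_speed + 28.
Substituting into the residence equation gives residence = -3*spin_speed + 65.
So hardness = 9*spin_speed - 191.
Linear in spin_speed, so extremes are at the endpoints: spin_speed = 2 gives hardness = -173; spin_speed = 4 gives hardness = -155.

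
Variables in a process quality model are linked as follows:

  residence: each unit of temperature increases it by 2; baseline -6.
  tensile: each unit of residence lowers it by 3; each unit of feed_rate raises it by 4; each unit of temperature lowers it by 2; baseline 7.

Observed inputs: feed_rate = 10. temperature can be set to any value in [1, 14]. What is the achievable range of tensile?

Substituting into the tensile equation gives tensile = -8*temperature + 65.
Linear in temperature, so extremes are at the endpoints: temperature = 1 gives tensile = 57; temperature = 14 gives tensile = -47.

-47 to 57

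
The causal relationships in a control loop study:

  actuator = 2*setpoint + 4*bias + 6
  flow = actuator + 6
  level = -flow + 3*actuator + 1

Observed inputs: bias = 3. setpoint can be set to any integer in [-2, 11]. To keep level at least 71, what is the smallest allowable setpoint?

Substituting into the actuator equation gives actuator = 2*setpoint + 18.
flow becomes 2*setpoint + 24.
Substituting into the level equation gives level = 4*setpoint + 31.
Require 4*setpoint + 31 ≥ 71, so setpoint ≥ 10.
The smallest integer in [-2, 11] satisfying this is 10.

setpoint = 10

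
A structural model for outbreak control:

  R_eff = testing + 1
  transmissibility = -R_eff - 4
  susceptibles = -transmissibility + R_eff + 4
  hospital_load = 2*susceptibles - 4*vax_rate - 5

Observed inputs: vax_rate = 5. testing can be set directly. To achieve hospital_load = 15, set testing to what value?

testing = 5

Substituting into the transmissibility equation gives transmissibility = -testing - 5.
So susceptibles = 2*testing + 10.
This gives hospital_load = 4*testing - 5.
Solve 4*testing - 5 = 15: testing = (15 + 5) / 4 = 5.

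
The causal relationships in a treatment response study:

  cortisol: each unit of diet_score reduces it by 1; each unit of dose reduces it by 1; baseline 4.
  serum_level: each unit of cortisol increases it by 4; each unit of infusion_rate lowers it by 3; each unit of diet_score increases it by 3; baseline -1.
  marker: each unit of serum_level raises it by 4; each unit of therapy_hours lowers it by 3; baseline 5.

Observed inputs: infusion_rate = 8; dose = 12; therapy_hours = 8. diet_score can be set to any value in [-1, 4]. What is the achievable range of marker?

-263 to -243

Substituting into the cortisol equation gives cortisol = -diet_score - 8.
This gives serum_level = -diet_score - 57.
Substituting into the marker equation gives marker = -4*diet_score - 247.
Linear in diet_score, so extremes are at the endpoints: diet_score = -1 gives marker = -243; diet_score = 4 gives marker = -263.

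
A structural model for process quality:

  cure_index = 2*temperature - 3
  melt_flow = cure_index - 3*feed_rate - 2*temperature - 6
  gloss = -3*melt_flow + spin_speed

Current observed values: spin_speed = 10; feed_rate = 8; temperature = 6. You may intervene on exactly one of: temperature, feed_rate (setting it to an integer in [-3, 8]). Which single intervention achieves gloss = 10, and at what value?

set feed_rate = -3

Intervening on temperature: the paths from temperature to gloss cancel (net effect zero), leaving gloss = 109; 10 is unreachable this way.
Intervening on feed_rate: with other inputs at their observed values, gloss = 9*feed_rate + 37. Solving for 10 gives feed_rate = -3, within [-3, 8].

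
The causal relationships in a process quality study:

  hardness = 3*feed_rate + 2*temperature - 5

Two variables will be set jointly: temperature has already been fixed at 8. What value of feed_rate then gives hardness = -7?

feed_rate = -6

With temperature held at 8:
Substituting into the hardness equation gives hardness = 3*feed_rate + 11.
Solve 3*feed_rate + 11 = -7: feed_rate = (-7 - 11) / 3 = -6.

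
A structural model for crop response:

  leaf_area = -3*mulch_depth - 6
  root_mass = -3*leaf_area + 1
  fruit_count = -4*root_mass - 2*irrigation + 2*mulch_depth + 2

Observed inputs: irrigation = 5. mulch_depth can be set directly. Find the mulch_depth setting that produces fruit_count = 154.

Substituting into the root_mass equation gives root_mass = 9*mulch_depth + 19.
fruit_count becomes -34*mulch_depth - 84.
Solve -34*mulch_depth - 84 = 154: mulch_depth = (154 + 84) / -34 = -7.

mulch_depth = -7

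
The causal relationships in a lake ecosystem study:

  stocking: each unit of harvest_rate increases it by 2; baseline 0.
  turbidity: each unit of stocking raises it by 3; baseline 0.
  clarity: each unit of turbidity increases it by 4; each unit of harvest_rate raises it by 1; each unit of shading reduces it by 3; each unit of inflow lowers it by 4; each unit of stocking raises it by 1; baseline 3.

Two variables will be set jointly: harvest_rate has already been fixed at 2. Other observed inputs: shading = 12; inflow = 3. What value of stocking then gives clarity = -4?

stocking = 3

With harvest_rate held at 2:
Intervening on stocking fixes its value directly, overriding its dependence on harvest_rate.
Substituting into the clarity equation gives clarity = 13*stocking - 43.
Solve 13*stocking - 43 = -4: stocking = (-4 + 43) / 13 = 3.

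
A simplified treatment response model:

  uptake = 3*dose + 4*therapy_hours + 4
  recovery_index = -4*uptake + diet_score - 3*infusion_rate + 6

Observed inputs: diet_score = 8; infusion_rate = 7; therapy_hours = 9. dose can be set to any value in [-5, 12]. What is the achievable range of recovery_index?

Substituting into the uptake equation gives uptake = 3*dose + 40.
Substituting into the recovery_index equation gives recovery_index = -12*dose - 167.
Linear in dose, so extremes are at the endpoints: dose = -5 gives recovery_index = -107; dose = 12 gives recovery_index = -311.

-311 to -107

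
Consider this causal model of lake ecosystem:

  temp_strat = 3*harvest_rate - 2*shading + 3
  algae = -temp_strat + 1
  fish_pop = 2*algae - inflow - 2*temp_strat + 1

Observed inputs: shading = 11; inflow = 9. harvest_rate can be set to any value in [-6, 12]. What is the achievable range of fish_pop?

-74 to 142

Substituting into the temp_strat equation gives temp_strat = 3*harvest_rate - 19.
Substituting into the algae equation gives algae = -3*harvest_rate + 20.
Substituting into the fish_pop equation gives fish_pop = -12*harvest_rate + 70.
Linear in harvest_rate, so extremes are at the endpoints: harvest_rate = -6 gives fish_pop = 142; harvest_rate = 12 gives fish_pop = -74.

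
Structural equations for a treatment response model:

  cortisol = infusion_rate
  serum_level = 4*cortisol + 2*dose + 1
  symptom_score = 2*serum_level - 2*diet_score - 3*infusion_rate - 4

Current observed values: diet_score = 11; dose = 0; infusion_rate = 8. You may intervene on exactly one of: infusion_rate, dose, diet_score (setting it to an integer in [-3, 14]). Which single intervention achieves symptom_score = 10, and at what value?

Intervening on infusion_rate: symptom_score = 5*infusion_rate - 24. Reaching 10 requires infusion_rate = 34/5, not an integer.
Intervening on dose: symptom_score = 4*dose + 16. Reaching 10 requires dose = -3/2, not an integer.
Intervening on diet_score: with other inputs at their observed values, symptom_score = -2*diet_score + 38. Solving for 10 gives diet_score = 14, within [-3, 14].

set diet_score = 14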